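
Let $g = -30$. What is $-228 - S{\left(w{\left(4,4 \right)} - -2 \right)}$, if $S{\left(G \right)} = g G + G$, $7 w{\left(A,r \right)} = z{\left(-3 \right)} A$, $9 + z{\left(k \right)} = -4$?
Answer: $- \frac{2698}{7} \approx -385.43$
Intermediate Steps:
$z{\left(k \right)} = -13$ ($z{\left(k \right)} = -9 - 4 = -13$)
$w{\left(A,r \right)} = - \frac{13 A}{7}$ ($w{\left(A,r \right)} = \frac{\left(-13\right) A}{7} = - \frac{13 A}{7}$)
$S{\left(G \right)} = - 29 G$ ($S{\left(G \right)} = - 30 G + G = - 29 G$)
$-228 - S{\left(w{\left(4,4 \right)} - -2 \right)} = -228 - - 29 \left(\left(- \frac{13}{7}\right) 4 - -2\right) = -228 - - 29 \left(- \frac{52}{7} + 2\right) = -228 - \left(-29\right) \left(- \frac{38}{7}\right) = -228 - \frac{1102}{7} = - \frac{2698}{7}$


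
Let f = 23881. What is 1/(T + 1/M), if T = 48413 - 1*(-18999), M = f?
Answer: 23881/1609865973 ≈ 1.4834e-5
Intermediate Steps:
M = 23881
T = 67412 (T = 48413 + 18999 = 67412)
1/(T + 1/M) = 1/(67412 + 1/23881) = 1/(1609865973/23881) = 23881/1609865973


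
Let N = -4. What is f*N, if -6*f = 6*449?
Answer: 1796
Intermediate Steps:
f = -449 ≈ -449.00
f*N = -449*(-4) = 1796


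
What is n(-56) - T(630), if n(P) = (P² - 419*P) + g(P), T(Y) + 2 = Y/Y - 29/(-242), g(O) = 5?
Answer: 6438623/242 ≈ 26606.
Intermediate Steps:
T(Y) = -213/242 (T(Y) = -2 + (Y/Y - 29/(-242)) = -2 + (1 - 29*(-1/242)) = -2 + (1 + 29/242) = -2 + 271/242 = -213/242)
n(P) = 5 + P² - 419*P (n(P) = (P² - 419*P) + 5 = 5 + P² - 419*P)
n(-56) - T(630) = (5 + (-56)² - 419*(-56)) - 1*(-213/242) = (5 + 3136 + 23464) + 213/242 = 26605 + 213/242 = 6438623/242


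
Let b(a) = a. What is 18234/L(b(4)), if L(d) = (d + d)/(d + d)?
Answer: 18234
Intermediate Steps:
L(d) = 1 (L(d) = (2*d)/((2*d)) = (2*d)*(1/(2*d)) = 1)
18234/L(b(4)) = 18234/1 = 18234*1 = 18234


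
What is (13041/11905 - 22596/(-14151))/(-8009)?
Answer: -151182857/449752482965 ≈ -0.00033615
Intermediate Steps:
(13041/11905 - 22596/(-14151))/(-8009) = (13041*(1/11905) - 22596*(-1/14151))*(-1/8009) = (13041/11905 + 7532/4717)*(-1/8009) = (151182857/56155885)*(-1/8009) = -151182857/449752482965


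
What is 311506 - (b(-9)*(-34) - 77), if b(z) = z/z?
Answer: 311617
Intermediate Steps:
b(z) = 1
311506 - (b(-9)*(-34) - 77) = 311506 - (1*(-34) - 77) = 311506 - (-34 - 77) = 311506 - 1*(-111) = 311506 + 111 = 311617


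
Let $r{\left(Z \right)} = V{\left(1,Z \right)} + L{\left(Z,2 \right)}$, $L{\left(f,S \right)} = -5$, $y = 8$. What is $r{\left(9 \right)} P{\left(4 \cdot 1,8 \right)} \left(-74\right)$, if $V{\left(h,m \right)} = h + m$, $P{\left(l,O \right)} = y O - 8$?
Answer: $-20720$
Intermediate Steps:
$P{\left(l,O \right)} = -8 + 8 O$ ($P{\left(l,O \right)} = 8 O - 8 = -8 + 8 O$)
$r{\left(Z \right)} = -4 + Z$ ($r{\left(Z \right)} = \left(1 + Z\right) - 5 = -4 + Z$)
$r{\left(9 \right)} P{\left(4 \cdot 1,8 \right)} \left(-74\right) = \left(-4 + 9\right) \left(-8 + 8 \cdot 8\right) \left(-74\right) = 5 \left(-8 + 64\right) \left(-74\right) = 5 \cdot 56 \left(-74\right) = 280 \left(-74\right) = -20720$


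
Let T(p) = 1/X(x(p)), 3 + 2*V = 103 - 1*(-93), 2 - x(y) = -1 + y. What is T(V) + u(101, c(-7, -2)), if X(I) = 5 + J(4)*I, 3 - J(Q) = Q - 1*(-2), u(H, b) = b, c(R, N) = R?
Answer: -3995/571 ≈ -6.9965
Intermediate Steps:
x(y) = 3 - y (x(y) = 2 - (-1 + y) = 2 + (1 - y) = 3 - y)
J(Q) = 1 - Q (J(Q) = 3 - (Q - 1*(-2)) = 3 - (Q + 2) = 3 - (2 + Q) = 3 + (-2 - Q) = 1 - Q)
X(I) = 5 - 3*I (X(I) = 5 + (1 - 1*4)*I = 5 + (1 - 4)*I = 5 - 3*I)
V = 193/2 (V = -3/2 + (103 - 1*(-93))/2 = -3/2 + (103 + 93)/2 = -3/2 + (½)*196 = -3/2 + 98 = 193/2 ≈ 96.500)
T(p) = 1/(-4 + 3*p) (T(p) = 1/(5 - 3*(3 - p)) = 1/(5 + (-9 + 3*p)) = 1/(-4 + 3*p))
T(V) + u(101, c(-7, -2)) = 1/(-4 + 3*(193/2)) - 7 = 1/(-4 + 579/2) - 7 = 1/(571/2) - 7 = 2/571 - 7 = -3995/571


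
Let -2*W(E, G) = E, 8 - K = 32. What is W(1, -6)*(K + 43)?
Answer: -19/2 ≈ -9.5000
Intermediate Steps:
K = -24 (K = 8 - 1*32 = 8 - 32 = -24)
W(E, G) = -E/2
W(1, -6)*(K + 43) = (-1/2*1)*(-24 + 43) = -1/2*19 = -19/2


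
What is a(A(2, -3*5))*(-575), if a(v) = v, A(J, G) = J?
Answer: -1150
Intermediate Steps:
a(A(2, -3*5))*(-575) = 2*(-575) = -1150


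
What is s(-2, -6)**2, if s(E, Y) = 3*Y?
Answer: 324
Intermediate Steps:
s(-2, -6)**2 = (3*(-6))**2 = (-18)**2 = 324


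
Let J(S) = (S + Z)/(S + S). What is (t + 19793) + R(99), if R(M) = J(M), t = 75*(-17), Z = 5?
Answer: 1833334/99 ≈ 18519.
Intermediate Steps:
J(S) = (5 + S)/(2*S) (J(S) = (S + 5)/(S + S) = (5 + S)/((2*S)) = (5 + S)*(1/(2*S)) = (5 + S)/(2*S))
t = -1275
R(M) = (5 + M)/(2*M)
(t + 19793) + R(99) = (-1275 + 19793) + (1/2)*(5 + 99)/99 = 18518 + (1/2)*(1/99)*104 = 18518 + 52/99 = 1833334/99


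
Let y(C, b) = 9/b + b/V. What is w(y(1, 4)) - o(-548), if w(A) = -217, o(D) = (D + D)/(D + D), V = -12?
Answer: -218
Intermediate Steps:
y(C, b) = 9/b - b/12 (y(C, b) = 9/b + b/(-12) = 9/b + b*(-1/12) = 9/b - b/12)
o(D) = 1 (o(D) = (2*D)/((2*D)) = (2*D)*(1/(2*D)) = 1)
w(y(1, 4)) - o(-548) = -217 - 1*1 = -217 - 1 = -218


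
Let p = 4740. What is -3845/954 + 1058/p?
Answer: -717332/188415 ≈ -3.8072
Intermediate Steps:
-3845/954 + 1058/p = -3845/954 + 1058/4740 = -3845*1/954 + 1058*(1/4740) = -3845/954 + 529/2370 = -717332/188415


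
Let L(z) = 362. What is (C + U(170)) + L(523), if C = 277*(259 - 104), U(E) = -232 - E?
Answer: 42895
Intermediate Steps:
C = 42935 (C = 277*155 = 42935)
(C + U(170)) + L(523) = (42935 + (-232 - 1*170)) + 362 = (42935 + (-232 - 170)) + 362 = (42935 - 402) + 362 = 42533 + 362 = 42895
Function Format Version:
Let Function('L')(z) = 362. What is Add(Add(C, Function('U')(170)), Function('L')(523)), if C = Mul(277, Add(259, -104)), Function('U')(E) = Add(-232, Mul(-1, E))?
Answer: 42895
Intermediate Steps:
C = 42935 (C = Mul(277, 155) = 42935)
Add(Add(C, Function('U')(170)), Function('L')(523)) = Add(Add(42935, Add(-232, Mul(-1, 170))), 362) = Add(Add(42935, Add(-232, -170)), 362) = Add(Add(42935, -402), 362) = Add(42533, 362) = 42895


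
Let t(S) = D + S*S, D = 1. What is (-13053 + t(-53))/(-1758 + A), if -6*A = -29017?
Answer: -61458/18469 ≈ -3.3276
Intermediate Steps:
A = 29017/6 (A = -1/6*(-29017) = 29017/6 ≈ 4836.2)
t(S) = 1 + S**2 (t(S) = 1 + S*S = 1 + S**2)
(-13053 + t(-53))/(-1758 + A) = (-13053 + (1 + (-53)**2))/(-1758 + 29017/6) = (-13053 + (1 + 2809))/(18469/6) = (-13053 + 2810)*(6/18469) = -10243*6/18469 = -61458/18469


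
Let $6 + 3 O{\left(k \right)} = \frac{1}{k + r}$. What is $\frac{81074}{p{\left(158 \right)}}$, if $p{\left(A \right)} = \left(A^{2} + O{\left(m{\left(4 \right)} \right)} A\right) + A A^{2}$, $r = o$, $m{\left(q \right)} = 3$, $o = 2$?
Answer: $\frac{608055}{29767279} \approx 0.020427$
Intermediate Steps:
$r = 2$
$O{\left(k \right)} = -2 + \frac{1}{3 \left(2 + k\right)}$ ($O{\left(k \right)} = -2 + \frac{1}{3 \left(k + 2\right)} = -2 + \frac{1}{3 \left(2 + k\right)}$)
$p{\left(A \right)} = A^{2} + A^{3} - \frac{29 A}{15}$ ($p{\left(A \right)} = \left(A^{2} + \frac{-11 - 18}{3 \left(2 + 3\right)} A\right) + A A^{2} = \left(A^{2} + \frac{-11 - 18}{3 \cdot 5} A\right) + A^{3} = \left(A^{2} + \frac{1}{3} \cdot \frac{1}{5} \left(-29\right) A\right) + A^{3} = \left(A^{2} - \frac{29 A}{15}\right) + A^{3} = A^{2} + A^{3} - \frac{29 A}{15}$)
$\frac{81074}{p{\left(158 \right)}} = \frac{81074}{158 \left(- \frac{29}{15} + 158 + 158^{2}\right)} = \frac{81074}{158 \left(- \frac{29}{15} + 158 + 24964\right)} = \frac{81074}{158 \cdot \frac{376801}{15}} = \frac{81074}{\frac{59534558}{15}} = 81074 \cdot \frac{15}{59534558} = \frac{608055}{29767279}$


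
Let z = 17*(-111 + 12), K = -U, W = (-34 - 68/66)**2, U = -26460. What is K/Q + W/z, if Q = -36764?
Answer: -205093699/141555843 ≈ -1.4489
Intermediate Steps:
W = 1336336/1089 (W = (-34 - 68*1/66)**2 = (-34 - 34/33)**2 = (-1156/33)**2 = 1336336/1089 ≈ 1227.1)
K = 26460 (K = -1*(-26460) = 26460)
z = -1683 (z = 17*(-99) = -1683)
K/Q + W/z = 26460/(-36764) + (1336336/1089)/(-1683) = 26460*(-1/36764) + (1336336/1089)*(-1/1683) = -945/1313 - 78608/107811 = -205093699/141555843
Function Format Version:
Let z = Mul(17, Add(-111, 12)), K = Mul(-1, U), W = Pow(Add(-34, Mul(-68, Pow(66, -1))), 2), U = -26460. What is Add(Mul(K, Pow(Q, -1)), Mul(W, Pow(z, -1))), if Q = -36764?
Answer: Rational(-205093699, 141555843) ≈ -1.4489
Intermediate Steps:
W = Rational(1336336, 1089) (W = Pow(Add(-34, Mul(-68, Rational(1, 66))), 2) = Pow(Add(-34, Rational(-34, 33)), 2) = Pow(Rational(-1156, 33), 2) = Rational(1336336, 1089) ≈ 1227.1)
K = 26460 (K = Mul(-1, -26460) = 26460)
z = -1683 (z = Mul(17, -99) = -1683)
Add(Mul(K, Pow(Q, -1)), Mul(W, Pow(z, -1))) = Add(Mul(26460, Pow(-36764, -1)), Mul(Rational(1336336, 1089), Pow(-1683, -1))) = Add(Mul(26460, Rational(-1, 36764)), Mul(Rational(1336336, 1089), Rational(-1, 1683))) = Add(Rational(-945, 1313), Rational(-78608, 107811)) = Rational(-205093699, 141555843)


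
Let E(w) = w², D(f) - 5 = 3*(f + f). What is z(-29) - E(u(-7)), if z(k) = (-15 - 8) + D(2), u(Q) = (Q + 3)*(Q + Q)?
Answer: -3142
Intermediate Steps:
u(Q) = 2*Q*(3 + Q) (u(Q) = (3 + Q)*(2*Q) = 2*Q*(3 + Q))
D(f) = 5 + 6*f (D(f) = 5 + 3*(f + f) = 5 + 3*(2*f) = 5 + 6*f)
z(k) = -6 (z(k) = (-15 - 8) + (5 + 6*2) = -23 + (5 + 12) = -23 + 17 = -6)
z(-29) - E(u(-7)) = -6 - (2*(-7)*(3 - 7))² = -6 - (2*(-7)*(-4))² = -6 - 1*56² = -6 - 1*3136 = -6 - 3136 = -3142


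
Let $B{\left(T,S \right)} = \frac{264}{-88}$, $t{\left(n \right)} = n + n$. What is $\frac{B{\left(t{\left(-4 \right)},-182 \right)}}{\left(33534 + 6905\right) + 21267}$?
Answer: $- \frac{3}{61706} \approx -4.8618 \cdot 10^{-5}$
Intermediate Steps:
$t{\left(n \right)} = 2 n$
$B{\left(T,S \right)} = -3$ ($B{\left(T,S \right)} = 264 \left(- \frac{1}{88}\right) = -3$)
$\frac{B{\left(t{\left(-4 \right)},-182 \right)}}{\left(33534 + 6905\right) + 21267} = - \frac{3}{\left(33534 + 6905\right) + 21267} = - \frac{3}{40439 + 21267} = - \frac{3}{61706}$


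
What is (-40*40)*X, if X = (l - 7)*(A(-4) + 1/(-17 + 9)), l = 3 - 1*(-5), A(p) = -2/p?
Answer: -600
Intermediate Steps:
l = 8 (l = 3 + 5 = 8)
X = 3/8 (X = (8 - 7)*(-2/(-4) + 1/(-17 + 9)) = 1*(-2*(-1/4) + 1/(-8)) = 1*(1/2 - 1/8) = 1*(3/8) = 3/8 ≈ 0.37500)
(-40*40)*X = -40*40*(3/8) = -1600*3/8 = -600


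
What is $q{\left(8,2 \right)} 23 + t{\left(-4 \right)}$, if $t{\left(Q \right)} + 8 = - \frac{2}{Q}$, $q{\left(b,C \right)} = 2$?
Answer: $\frac{77}{2} \approx 38.5$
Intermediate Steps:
$t{\left(Q \right)} = -8 - \frac{2}{Q}$
$q{\left(8,2 \right)} 23 + t{\left(-4 \right)} = 2 \cdot 23 - \left(8 + \frac{2}{-4}\right) = 46 - \frac{15}{2} = \frac{77}{2}$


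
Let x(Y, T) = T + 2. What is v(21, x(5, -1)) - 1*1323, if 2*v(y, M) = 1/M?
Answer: -2645/2 ≈ -1322.5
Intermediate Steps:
x(Y, T) = 2 + T
v(y, M) = 1/(2*M)
v(21, x(5, -1)) - 1*1323 = 1/(2*(2 - 1)) - 1*1323 = (1/2)/1 - 1323 = (1/2)*1 - 1323 = 1/2 - 1323 = -2645/2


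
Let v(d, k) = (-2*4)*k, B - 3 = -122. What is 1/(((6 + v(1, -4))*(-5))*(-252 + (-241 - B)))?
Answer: 1/71060 ≈ 1.4073e-5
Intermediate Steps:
B = -119 (B = 3 - 122 = -119)
v(d, k) = -8*k
1/(((6 + v(1, -4))*(-5))*(-252 + (-241 - B))) = 1/(((6 - 8*(-4))*(-5))*(-252 + (-241 - 1*(-119)))) = 1/(((6 + 32)*(-5))*(-252 + (-241 + 119))) = 1/((38*(-5))*(-252 - 122)) = 1/(-190*(-374)) = 1/71060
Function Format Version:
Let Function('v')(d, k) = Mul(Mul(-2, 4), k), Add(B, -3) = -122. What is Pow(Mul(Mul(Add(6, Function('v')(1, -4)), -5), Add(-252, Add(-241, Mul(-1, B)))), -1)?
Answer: Rational(1, 71060) ≈ 1.4073e-5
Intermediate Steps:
B = -119 (B = Add(3, -122) = -119)
Function('v')(d, k) = Mul(-8, k)
Pow(Mul(Mul(Add(6, Function('v')(1, -4)), -5), Add(-252, Add(-241, Mul(-1, B)))), -1) = Pow(Mul(Mul(Add(6, Mul(-8, -4)), -5), Add(-252, Add(-241, Mul(-1, -119)))), -1) = Pow(Mul(Mul(Add(6, 32), -5), Add(-252, Add(-241, 119))), -1) = Pow(Mul(Mul(38, -5), Add(-252, -122)), -1) = Pow(Mul(-190, -374), -1) = Pow(71060, -1) = Rational(1, 71060)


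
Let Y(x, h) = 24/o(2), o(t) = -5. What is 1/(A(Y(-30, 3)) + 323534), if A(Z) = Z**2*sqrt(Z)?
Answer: 505521875/163553518287562 - 7200*I*sqrt(30)/81776759143781 ≈ 3.0909e-6 - 4.8224e-10*I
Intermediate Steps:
Y(x, h) = -24/5 (Y(x, h) = 24/(-5) = 24*(-1/5) = -24/5)
A(Z) = Z**(5/2)
1/(A(Y(-30, 3)) + 323534) = 1/((-24/5)**(5/2) + 323534) = 1/(1152*I*sqrt(30)/125 + 323534) = 1/(323534 + 1152*I*sqrt(30)/125)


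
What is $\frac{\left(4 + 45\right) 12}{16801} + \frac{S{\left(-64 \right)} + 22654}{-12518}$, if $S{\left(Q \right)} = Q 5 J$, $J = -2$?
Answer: $- \frac{192000955}{105157459} \approx -1.8258$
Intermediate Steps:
$S{\left(Q \right)} = - 10 Q$ ($S{\left(Q \right)} = Q 5 \left(-2\right) = 5 Q \left(-2\right) = - 10 Q$)
$\frac{\left(4 + 45\right) 12}{16801} + \frac{S{\left(-64 \right)} + 22654}{-12518} = \frac{\left(4 + 45\right) 12}{16801} + \frac{\left(-10\right) \left(-64\right) + 22654}{-12518} = 49 \cdot 12 \cdot \frac{1}{16801} + \left(640 + 22654\right) \left(- \frac{1}{12518}\right) = 588 \cdot \frac{1}{16801} + 23294 \left(- \frac{1}{12518}\right) = \frac{588}{16801} - \frac{11647}{6259} = - \frac{192000955}{105157459}$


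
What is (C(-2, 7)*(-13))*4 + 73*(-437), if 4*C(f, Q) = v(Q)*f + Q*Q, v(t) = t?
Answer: -32356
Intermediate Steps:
C(f, Q) = Q²/4 + Q*f/4 (C(f, Q) = (Q*f + Q*Q)/4 = (Q*f + Q²)/4 = (Q² + Q*f)/4 = Q²/4 + Q*f/4)
(C(-2, 7)*(-13))*4 + 73*(-437) = (((¼)*7*(7 - 2))*(-13))*4 + 73*(-437) = (((¼)*7*5)*(-13))*4 - 31901 = ((35/4)*(-13))*4 - 31901 = -455/4*4 - 31901 = -455 - 31901 = -32356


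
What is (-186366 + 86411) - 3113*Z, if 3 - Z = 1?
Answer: -106181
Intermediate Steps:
Z = 2 (Z = 3 - 1*1 = 3 - 1 = 2)
(-186366 + 86411) - 3113*Z = (-186366 + 86411) - 3113*2 = -99955 - 6226 = -106181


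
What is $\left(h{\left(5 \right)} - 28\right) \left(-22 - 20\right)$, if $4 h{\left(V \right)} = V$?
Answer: $\frac{2247}{2} \approx 1123.5$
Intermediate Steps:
$h{\left(V \right)} = \frac{V}{4}$
$\left(h{\left(5 \right)} - 28\right) \left(-22 - 20\right) = \left(\frac{1}{4} \cdot 5 - 28\right) \left(-22 - 20\right) = \left(\frac{5}{4} - 28\right) \left(-22 - 20\right) = \left(- \frac{107}{4}\right) \left(-42\right) = \frac{2247}{2}$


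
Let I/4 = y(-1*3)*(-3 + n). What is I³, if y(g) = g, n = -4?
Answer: 592704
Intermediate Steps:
I = 84 (I = 4*((-1*3)*(-3 - 4)) = 4*(-3*(-7)) = 4*21 = 84)
I³ = 84³ = 592704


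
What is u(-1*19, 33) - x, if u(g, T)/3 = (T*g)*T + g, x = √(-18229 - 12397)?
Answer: -62130 - I*√30626 ≈ -62130.0 - 175.0*I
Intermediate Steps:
x = I*√30626 (x = √(-30626) = I*√30626 ≈ 175.0*I)
u(g, T) = 3*g + 3*g*T² (u(g, T) = 3*((T*g)*T + g) = 3*(g*T² + g) = 3*(g + g*T²) = 3*g + 3*g*T²)
u(-1*19, 33) - x = 3*(-1*19)*(1 + 33²) - I*√30626 = 3*(-19)*(1 + 1089) - I*√30626 = 3*(-19)*1090 - I*√30626 = -62130 - I*√30626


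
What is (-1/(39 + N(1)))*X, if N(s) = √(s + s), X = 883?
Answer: -34437/1519 + 883*√2/1519 ≈ -21.849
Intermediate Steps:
N(s) = √2*√s (N(s) = √(2*s) = √2*√s)
(-1/(39 + N(1)))*X = -1/(39 + √2*√1)*883 = -1/(39 + √2*1)*883 = -1/(39 + √2)*883 = -883/(39 + √2)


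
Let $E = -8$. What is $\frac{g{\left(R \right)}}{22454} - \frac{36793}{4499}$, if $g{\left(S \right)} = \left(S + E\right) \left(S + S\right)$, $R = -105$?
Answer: $- \frac{359694376}{50510273} \approx -7.1212$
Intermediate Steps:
$g{\left(S \right)} = 2 S \left(-8 + S\right)$ ($g{\left(S \right)} = \left(S - 8\right) \left(S + S\right) = \left(-8 + S\right) 2 S = 2 S \left(-8 + S\right)$)
$\frac{g{\left(R \right)}}{22454} - \frac{36793}{4499} = \frac{2 \left(-105\right) \left(-8 - 105\right)}{22454} - \frac{36793}{4499} = 2 \left(-105\right) \left(-113\right) \frac{1}{22454} - \frac{36793}{4499} = 23730 \cdot \frac{1}{22454} - \frac{36793}{4499} = \frac{11865}{11227} - \frac{36793}{4499} = - \frac{359694376}{50510273}$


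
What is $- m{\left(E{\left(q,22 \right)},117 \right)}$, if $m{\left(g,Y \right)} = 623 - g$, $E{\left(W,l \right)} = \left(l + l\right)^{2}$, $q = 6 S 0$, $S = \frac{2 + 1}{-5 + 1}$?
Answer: $1313$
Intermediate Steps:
$S = - \frac{3}{4}$ ($S = \frac{3}{-4} = 3 \left(- \frac{1}{4}\right) = - \frac{3}{4} \approx -0.75$)
$q = 0$ ($q = 6 \left(- \frac{3}{4}\right) 0 = \left(- \frac{9}{2}\right) 0 = 0$)
$E{\left(W,l \right)} = 4 l^{2}$ ($E{\left(W,l \right)} = \left(2 l\right)^{2} = 4 l^{2}$)
$- m{\left(E{\left(q,22 \right)},117 \right)} = - (623 - 4 \cdot 22^{2}) = - (623 - 4 \cdot 484) = - (623 - 1936) = \left(-1\right) \left(-1313\right) = 1313$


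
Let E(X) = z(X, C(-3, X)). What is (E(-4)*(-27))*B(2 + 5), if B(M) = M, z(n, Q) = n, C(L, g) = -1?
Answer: 756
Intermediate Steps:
E(X) = X
(E(-4)*(-27))*B(2 + 5) = (-4*(-27))*(2 + 5) = 108*7 = 756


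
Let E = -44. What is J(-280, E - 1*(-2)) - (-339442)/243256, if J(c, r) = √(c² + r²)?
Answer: 169721/121628 + 14*√409 ≈ 284.53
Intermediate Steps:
J(-280, E - 1*(-2)) - (-339442)/243256 = √((-280)² + (-44 - 1*(-2))²) - (-339442)/243256 = √(78400 + (-44 + 2)²) - (-339442)/243256 = √(78400 + (-42)²) - 1*(-169721/121628) = √(78400 + 1764) + 169721/121628 = √80164 + 169721/121628 = 14*√409 + 169721/121628 = 169721/121628 + 14*√409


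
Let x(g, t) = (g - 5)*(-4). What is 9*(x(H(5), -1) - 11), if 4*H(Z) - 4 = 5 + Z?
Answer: -45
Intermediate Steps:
H(Z) = 9/4 + Z/4 (H(Z) = 1 + (5 + Z)/4 = 1 + (5/4 + Z/4) = 9/4 + Z/4)
x(g, t) = 20 - 4*g (x(g, t) = (-5 + g)*(-4) = 20 - 4*g)
9*(x(H(5), -1) - 11) = 9*((20 - 4*(9/4 + (1/4)*5)) - 11) = 9*((20 - 4*(9/4 + 5/4)) - 11) = 9*((20 - 4*7/2) - 11) = 9*((20 - 14) - 11) = 9*(6 - 11) = 9*(-5) = -45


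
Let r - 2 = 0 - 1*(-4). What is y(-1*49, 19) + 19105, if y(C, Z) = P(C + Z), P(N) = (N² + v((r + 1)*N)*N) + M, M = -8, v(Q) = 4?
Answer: 19877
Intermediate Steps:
r = 6 (r = 2 + (0 - 1*(-4)) = 2 + (0 + 4) = 2 + 4 = 6)
P(N) = -8 + N² + 4*N (P(N) = (N² + 4*N) - 8 = -8 + N² + 4*N)
y(C, Z) = -8 + (C + Z)² + 4*C + 4*Z (y(C, Z) = -8 + (C + Z)² + 4*(C + Z) = -8 + (C + Z)² + (4*C + 4*Z) = -8 + (C + Z)² + 4*C + 4*Z)
y(-1*49, 19) + 19105 = (-8 + (-1*49 + 19)² + 4*(-1*49) + 4*19) + 19105 = (-8 + (-49 + 19)² + 4*(-49) + 76) + 19105 = (-8 + (-30)² - 196 + 76) + 19105 = (-8 + 900 - 196 + 76) + 19105 = 772 + 19105 = 19877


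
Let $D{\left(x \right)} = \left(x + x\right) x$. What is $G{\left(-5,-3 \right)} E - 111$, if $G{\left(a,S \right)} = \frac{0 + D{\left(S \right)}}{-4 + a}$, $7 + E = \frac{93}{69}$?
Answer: $- \frac{2293}{23} \approx -99.696$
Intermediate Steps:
$D{\left(x \right)} = 2 x^{2}$ ($D{\left(x \right)} = 2 x x = 2 x^{2}$)
$E = - \frac{130}{23}$ ($E = -7 + \frac{93}{69} = -7 + 93 \cdot \frac{1}{69} = -7 + \frac{31}{23} = - \frac{130}{23} \approx -5.6522$)
$G{\left(a,S \right)} = \frac{2 S^{2}}{-4 + a}$ ($G{\left(a,S \right)} = \frac{0 + 2 S^{2}}{-4 + a} = \frac{2 S^{2}}{-4 + a}$)
$G{\left(-5,-3 \right)} E - 111 = \frac{2 \left(-3\right)^{2}}{-4 - 5} \left(- \frac{130}{23}\right) - 111 = 2 \cdot 9 \frac{1}{-9} \left(- \frac{130}{23}\right) - 111 = 2 \cdot 9 \left(- \frac{1}{9}\right) \left(- \frac{130}{23}\right) - 111 = \left(-2\right) \left(- \frac{130}{23}\right) - 111 = \frac{260}{23} - 111 = - \frac{2293}{23}$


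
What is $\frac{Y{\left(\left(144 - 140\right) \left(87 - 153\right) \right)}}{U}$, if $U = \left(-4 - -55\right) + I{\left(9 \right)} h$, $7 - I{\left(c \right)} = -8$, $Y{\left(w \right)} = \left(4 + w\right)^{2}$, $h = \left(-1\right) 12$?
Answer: $- \frac{67600}{129} \approx -524.03$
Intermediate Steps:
$h = -12$
$I{\left(c \right)} = 15$ ($I{\left(c \right)} = 7 - -8 = 7 + 8 = 15$)
$U = -129$ ($U = \left(-4 - -55\right) + 15 \left(-12\right) = \left(-4 + 55\right) - 180 = 51 - 180 = -129$)
$\frac{Y{\left(\left(144 - 140\right) \left(87 - 153\right) \right)}}{U} = \frac{\left(4 + \left(144 - 140\right) \left(87 - 153\right)\right)^{2}}{-129} = \left(4 + 4 \left(-66\right)\right)^{2} \left(- \frac{1}{129}\right) = \left(4 - 264\right)^{2} \left(- \frac{1}{129}\right) = \left(-260\right)^{2} \left(- \frac{1}{129}\right) = 67600 \left(- \frac{1}{129}\right) = - \frac{67600}{129}$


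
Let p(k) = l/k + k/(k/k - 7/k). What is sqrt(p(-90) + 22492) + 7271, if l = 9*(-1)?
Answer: 7271 + sqrt(21084246890)/970 ≈ 7420.7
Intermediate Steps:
l = -9
p(k) = -9/k + k/(1 - 7/k) (p(k) = -9/k + k/(k/k - 7/k) = -9/k + k/(1 - 7/k))
sqrt(p(-90) + 22492) + 7271 = sqrt((63 + (-90)**3 - 9*(-90))/((-90)*(-7 - 90)) + 22492) + 7271 = sqrt(-1/90*(63 - 729000 + 810)/(-97) + 22492) + 7271 = sqrt(-1/90*(-1/97)*(-728127) + 22492) + 7271 = sqrt(-80903/970 + 22492) + 7271 = sqrt(21736337/970) + 7271 = sqrt(21084246890)/970 + 7271 = 7271 + sqrt(21084246890)/970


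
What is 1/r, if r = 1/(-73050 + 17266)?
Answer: -55784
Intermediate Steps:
r = -1/55784 (r = 1/(-55784) = -1/55784 ≈ -1.7926e-5)
1/r = 1/(-1/55784) = -55784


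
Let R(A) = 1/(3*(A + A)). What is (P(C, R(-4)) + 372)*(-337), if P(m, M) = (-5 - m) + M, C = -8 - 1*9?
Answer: -3105455/24 ≈ -1.2939e+5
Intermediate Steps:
R(A) = 1/(6*A) (R(A) = 1/(3*(2*A)) = 1/(6*A))
C = -17 (C = -8 - 9 = -17)
P(m, M) = -5 + M - m
(P(C, R(-4)) + 372)*(-337) = ((-5 + (⅙)/(-4) - 1*(-17)) + 372)*(-337) = ((-5 + (⅙)*(-¼) + 17) + 372)*(-337) = ((-5 - 1/24 + 17) + 372)*(-337) = (287/24 + 372)*(-337) = (9215/24)*(-337) = -3105455/24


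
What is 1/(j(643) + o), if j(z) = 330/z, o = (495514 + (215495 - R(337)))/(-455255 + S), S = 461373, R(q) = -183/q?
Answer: 34887251/4072361886 ≈ 0.0085668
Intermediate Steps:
o = 6305532/54257 (o = (495514 + (215495 - (-183)/337))/(-455255 + 461373) = (495514 + (215495 - (-183)/337))/6118 = (495514 + (215495 - 1*(-183/337)))*(1/6118) = (495514 + (215495 + 183/337))*(1/6118) = (495514 + 72621998/337)*(1/6118) = (239610216/337)*(1/6118) = 6305532/54257 ≈ 116.22)
1/(j(643) + o) = 1/(330/643 + 6305532/54257) = 1/(4072361886/34887251) = 34887251/4072361886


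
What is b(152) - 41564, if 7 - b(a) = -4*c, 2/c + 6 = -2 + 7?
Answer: -41565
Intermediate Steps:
c = -2 (c = 2/(-6 + (-2 + 7)) = 2/(-6 + 5) = 2/(-1) = 2*(-1) = -2)
b(a) = -1 (b(a) = 7 - (-4)*(-2) = 7 - 1*8 = 7 - 8 = -1)
b(152) - 41564 = -1 - 41564 = -41565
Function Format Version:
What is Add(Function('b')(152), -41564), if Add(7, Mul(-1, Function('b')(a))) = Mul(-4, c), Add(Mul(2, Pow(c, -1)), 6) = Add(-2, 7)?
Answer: -41565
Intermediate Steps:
c = -2 (c = Mul(2, Pow(Add(-6, Add(-2, 7)), -1)) = Mul(2, Pow(Add(-6, 5), -1)) = Mul(2, Pow(-1, -1)) = Mul(2, -1) = -2)
Function('b')(a) = -1 (Function('b')(a) = Add(7, Mul(-1, Mul(-4, -2))) = Add(7, Mul(-1, 8)) = Add(7, -8) = -1)
Add(Function('b')(152), -41564) = Add(-1, -41564) = -41565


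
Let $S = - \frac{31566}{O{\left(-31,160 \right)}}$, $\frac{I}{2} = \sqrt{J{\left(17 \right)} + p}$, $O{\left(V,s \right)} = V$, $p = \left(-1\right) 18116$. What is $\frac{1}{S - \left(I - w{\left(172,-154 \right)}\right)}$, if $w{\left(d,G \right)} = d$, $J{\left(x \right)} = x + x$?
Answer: $\frac{571919}{715484806} + \frac{961 i \sqrt{18082}}{715484806} \approx 0.00079934 + 0.00018061 i$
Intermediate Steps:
$J{\left(x \right)} = 2 x$
$p = -18116$
$I = 2 i \sqrt{18082}$ ($I = 2 \sqrt{2 \cdot 17 - 18116} = 2 \sqrt{34 - 18116} = 2 \sqrt{-18082} = 2 i \sqrt{18082} \approx 268.94 i$)
$S = \frac{31566}{31}$ ($S = - \frac{31566}{-31} = \left(-31566\right) \left(- \frac{1}{31}\right) = \frac{31566}{31} \approx 1018.3$)
$\frac{1}{S - \left(I - w{\left(172,-154 \right)}\right)} = \frac{1}{\frac{31566}{31} + \left(172 - 2 i \sqrt{18082}\right)} = \frac{1}{\frac{36898}{31} - 2 i \sqrt{18082}}$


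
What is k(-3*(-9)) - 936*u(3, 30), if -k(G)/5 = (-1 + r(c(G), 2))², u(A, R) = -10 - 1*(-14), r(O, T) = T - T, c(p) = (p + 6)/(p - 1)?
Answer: -3749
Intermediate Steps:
c(p) = (6 + p)/(-1 + p)
r(O, T) = 0
u(A, R) = 4 (u(A, R) = -10 + 14 = 4)
k(G) = -5 (k(G) = -5*(-1 + 0)² = -5*(-1)² = -5*1 = -5)
k(-3*(-9)) - 936*u(3, 30) = -5 - 936*4 = -5 - 3744 = -3749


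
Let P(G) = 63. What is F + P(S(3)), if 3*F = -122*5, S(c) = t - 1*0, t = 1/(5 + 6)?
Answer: -421/3 ≈ -140.33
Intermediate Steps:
t = 1/11 ≈ 0.090909
S(c) = 1/11 (S(c) = 1/11 - 1*0 = 1/11 + 0 = 1/11)
F = -610/3 (F = (-122*5)/3 = (⅓)*(-610) = -610/3 ≈ -203.33)
F + P(S(3)) = -610/3 + 63 = -421/3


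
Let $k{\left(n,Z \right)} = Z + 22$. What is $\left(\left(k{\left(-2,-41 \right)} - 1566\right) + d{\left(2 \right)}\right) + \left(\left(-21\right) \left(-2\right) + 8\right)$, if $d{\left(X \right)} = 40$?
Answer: $-1495$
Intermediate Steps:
$k{\left(n,Z \right)} = 22 + Z$
$\left(\left(k{\left(-2,-41 \right)} - 1566\right) + d{\left(2 \right)}\right) + \left(\left(-21\right) \left(-2\right) + 8\right) = \left(\left(\left(22 - 41\right) - 1566\right) + 40\right) + \left(\left(-21\right) \left(-2\right) + 8\right) = \left(\left(-19 - 1566\right) + 40\right) + \left(42 + 8\right) = \left(-1585 + 40\right) + 50 = -1545 + 50 = -1495$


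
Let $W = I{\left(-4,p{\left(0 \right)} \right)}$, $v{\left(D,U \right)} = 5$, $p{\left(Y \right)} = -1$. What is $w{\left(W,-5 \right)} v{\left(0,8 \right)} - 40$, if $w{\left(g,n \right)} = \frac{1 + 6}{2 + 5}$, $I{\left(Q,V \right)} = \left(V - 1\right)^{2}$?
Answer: $-35$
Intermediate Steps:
$I{\left(Q,V \right)} = \left(-1 + V\right)^{2}$
$W = 4$ ($W = \left(-1 - 1\right)^{2} = \left(-2\right)^{2} = 4$)
$w{\left(g,n \right)} = 1$ ($w{\left(g,n \right)} = \frac{7}{7} = 7 \cdot \frac{1}{7} = 1$)
$w{\left(W,-5 \right)} v{\left(0,8 \right)} - 40 = 1 \cdot 5 - 40 = 5 - 40 = -35$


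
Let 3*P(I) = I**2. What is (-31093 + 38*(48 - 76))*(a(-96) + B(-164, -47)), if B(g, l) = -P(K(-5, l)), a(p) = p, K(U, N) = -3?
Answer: 3183543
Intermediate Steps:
P(I) = I**2/3
B(g, l) = -3 (B(g, l) = -(-3)**2/3 = -9/3 = -1*3 = -3)
(-31093 + 38*(48 - 76))*(a(-96) + B(-164, -47)) = (-31093 + 38*(48 - 76))*(-96 - 3) = (-31093 + 38*(-28))*(-99) = (-31093 - 1064)*(-99) = -32157*(-99) = 3183543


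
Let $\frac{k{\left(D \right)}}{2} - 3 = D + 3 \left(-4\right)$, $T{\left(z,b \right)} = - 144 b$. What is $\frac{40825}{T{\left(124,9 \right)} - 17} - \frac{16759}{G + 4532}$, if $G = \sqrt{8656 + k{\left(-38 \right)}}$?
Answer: $- \frac{468940404397}{13478248303} + \frac{16759 \sqrt{8562}}{20530462} \approx -34.717$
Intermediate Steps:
$k{\left(D \right)} = -18 + 2 D$ ($k{\left(D \right)} = 6 + 2 \left(D + 3 \left(-4\right)\right) = 6 + 2 \left(D - 12\right) = 6 + 2 \left(-12 + D\right) = 6 + \left(-24 + 2 D\right) = -18 + 2 D$)
$G = \sqrt{8562}$ ($G = \sqrt{8656 + \left(-18 + 2 \left(-38\right)\right)} = \sqrt{8656 - 94} = \sqrt{8562} \approx 92.531$)
$\frac{40825}{T{\left(124,9 \right)} - 17} - \frac{16759}{G + 4532} = \frac{40825}{\left(-144\right) 9 - 17} - \frac{16759}{\sqrt{8562} + 4532} = \frac{40825}{-1296 - 17} - \frac{16759}{4532 + \sqrt{8562}} = \frac{40825}{-1313} - \frac{16759}{4532 + \sqrt{8562}} = 40825 \left(- \frac{1}{1313}\right) - \frac{16759}{4532 + \sqrt{8562}} = - \frac{40825}{1313} - \frac{16759}{4532 + \sqrt{8562}}$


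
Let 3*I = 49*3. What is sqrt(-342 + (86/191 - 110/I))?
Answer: I*sqrt(614556634)/1337 ≈ 18.542*I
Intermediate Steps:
I = 49 (I = (49*3)/3 = (1/3)*147 = 49)
sqrt(-342 + (86/191 - 110/I)) = sqrt(-342 + (86/191 - 110/49)) = sqrt(-342 - 16796/9359) = sqrt(-3217574/9359) = I*sqrt(614556634)/1337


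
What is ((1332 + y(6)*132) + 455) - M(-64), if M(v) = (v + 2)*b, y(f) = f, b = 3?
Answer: 2765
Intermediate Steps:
M(v) = 6 + 3*v (M(v) = (v + 2)*3 = (2 + v)*3 = 6 + 3*v)
((1332 + y(6)*132) + 455) - M(-64) = ((1332 + 6*132) + 455) - (6 + 3*(-64)) = ((1332 + 792) + 455) - (6 - 192) = (2124 + 455) - 1*(-186) = 2579 + 186 = 2765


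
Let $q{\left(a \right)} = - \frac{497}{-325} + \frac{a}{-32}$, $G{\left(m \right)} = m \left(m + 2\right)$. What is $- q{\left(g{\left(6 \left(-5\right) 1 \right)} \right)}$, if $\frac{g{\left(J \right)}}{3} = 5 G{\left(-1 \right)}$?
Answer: $- \frac{20779}{10400} \approx -1.998$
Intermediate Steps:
$G{\left(m \right)} = m \left(2 + m\right)$
$g{\left(J \right)} = -15$ ($g{\left(J \right)} = 3 \cdot 5 \left(- (2 - 1)\right) = 3 \cdot 5 \left(\left(-1\right) 1\right) = 3 \cdot 5 \left(-1\right) = 3 \left(-5\right) = -15$)
$q{\left(a \right)} = \frac{497}{325} - \frac{a}{32}$ ($q{\left(a \right)} = \left(-497\right) \left(- \frac{1}{325}\right) + a \left(- \frac{1}{32}\right) = \frac{497}{325} - \frac{a}{32}$)
$- q{\left(g{\left(6 \left(-5\right) 1 \right)} \right)} = - (\frac{497}{325} - - \frac{15}{32}) = - (\frac{497}{325} + \frac{15}{32}) = \left(-1\right) \frac{20779}{10400} = - \frac{20779}{10400}$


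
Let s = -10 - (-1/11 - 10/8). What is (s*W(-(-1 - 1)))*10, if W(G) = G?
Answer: -1905/11 ≈ -173.18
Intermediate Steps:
s = -381/44 (s = -10 - (-1*1/11 - 10*⅛) = -10 - (-1/11 - 5/4) = -10 - 1*(-59/44) = -10 + 59/44 = -381/44 ≈ -8.6591)
(s*W(-(-1 - 1)))*10 = -(-381)*(-1 - 1)/44*10 = -(-381)*(-2)/44*10 = -381/44*2*10 = -381/22*10 = -1905/11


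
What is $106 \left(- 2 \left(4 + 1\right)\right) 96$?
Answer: $-101760$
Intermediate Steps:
$106 \left(- 2 \left(4 + 1\right)\right) 96 = 106 \left(\left(-2\right) 5\right) 96 = 106 \left(-10\right) 96 = \left(-1060\right) 96 = -101760$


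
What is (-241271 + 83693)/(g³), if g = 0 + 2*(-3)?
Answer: 26263/36 ≈ 729.53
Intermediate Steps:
g = -6 (g = 0 - 6 = -6)
(-241271 + 83693)/(g³) = (-241271 + 83693)/((-6)³) = -157578/(-216) = -157578*(-1/216) = 26263/36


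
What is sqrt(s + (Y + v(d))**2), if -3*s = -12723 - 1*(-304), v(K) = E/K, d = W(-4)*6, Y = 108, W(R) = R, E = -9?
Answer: sqrt(9149649)/24 ≈ 126.03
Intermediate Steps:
d = -24 (d = -4*6 = -24)
v(K) = -9/K
s = 12419/3 (s = -(-12723 - 1*(-304))/3 = -(-12723 + 304)/3 = -1/3*(-12419) = 12419/3 ≈ 4139.7)
sqrt(s + (Y + v(d))**2) = sqrt(12419/3 + (108 - 9/(-24))**2) = sqrt(12419/3 + (108 - 9*(-1/24))**2) = sqrt(12419/3 + (108 + 3/8)**2) = sqrt(12419/3 + (867/8)**2) = sqrt(12419/3 + 751689/64) = sqrt(3049883/192) = sqrt(9149649)/24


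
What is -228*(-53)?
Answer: 12084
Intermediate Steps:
-228*(-53) = -1*(-12084) = 12084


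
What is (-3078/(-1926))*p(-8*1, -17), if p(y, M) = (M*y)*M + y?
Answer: -396720/107 ≈ -3707.7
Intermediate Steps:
p(y, M) = y + y*M² (p(y, M) = y*M² + y = y + y*M²)
(-3078/(-1926))*p(-8*1, -17) = (-3078/(-1926))*((-8*1)*(1 + (-17)²)) = (-3078*(-1/1926))*(-8*(1 + 289)) = 171*(-8*290)/107 = (171/107)*(-2320) = -396720/107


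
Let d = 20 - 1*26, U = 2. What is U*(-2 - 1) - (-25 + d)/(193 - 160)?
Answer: -167/33 ≈ -5.0606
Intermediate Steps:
d = -6 (d = 20 - 26 = -6)
U*(-2 - 1) - (-25 + d)/(193 - 160) = 2*(-2 - 1) - (-25 - 6)/(193 - 160) = 2*(-3) - (-31)/33 = -6 - (-31)/33 = -6 - 1*(-31/33) = -6 + 31/33 = -167/33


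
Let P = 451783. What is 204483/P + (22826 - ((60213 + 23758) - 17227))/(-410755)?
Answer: 103833820459/185572126165 ≈ 0.55953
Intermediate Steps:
204483/P + (22826 - ((60213 + 23758) - 17227))/(-410755) = 204483/451783 + (22826 - ((60213 + 23758) - 17227))/(-410755) = 204483*(1/451783) + (22826 - (83971 - 17227))*(-1/410755) = 204483/451783 + (22826 - 1*66744)*(-1/410755) = 204483/451783 + (22826 - 66744)*(-1/410755) = 204483/451783 - 43918*(-1/410755) = 204483/451783 + 43918/410755 = 103833820459/185572126165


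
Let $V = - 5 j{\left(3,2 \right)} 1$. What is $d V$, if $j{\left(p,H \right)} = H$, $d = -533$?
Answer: $5330$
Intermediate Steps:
$V = -10$ ($V = \left(-5\right) 2 \cdot 1 = \left(-10\right) 1 = -10$)
$d V = \left(-533\right) \left(-10\right) = 5330$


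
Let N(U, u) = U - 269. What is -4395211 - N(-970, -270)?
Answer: -4393972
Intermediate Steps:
N(U, u) = -269 + U
-4395211 - N(-970, -270) = -4395211 - (-269 - 970) = -4395211 - 1*(-1239) = -4395211 + 1239 = -4393972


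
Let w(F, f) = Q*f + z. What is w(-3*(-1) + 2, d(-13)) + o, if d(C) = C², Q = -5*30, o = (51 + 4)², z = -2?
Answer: -22327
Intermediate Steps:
o = 3025 (o = 55² = 3025)
Q = -150
w(F, f) = -2 - 150*f (w(F, f) = -150*f - 2 = -2 - 150*f)
w(-3*(-1) + 2, d(-13)) + o = (-2 - 150*(-13)²) + 3025 = (-2 - 150*169) + 3025 = (-2 - 25350) + 3025 = -25352 + 3025 = -22327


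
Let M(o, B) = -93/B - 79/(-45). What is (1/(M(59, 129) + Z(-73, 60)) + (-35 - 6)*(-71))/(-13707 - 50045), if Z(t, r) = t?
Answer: -101340887/2219414314 ≈ -0.045661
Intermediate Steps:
M(o, B) = 79/45 - 93/B (M(o, B) = -93/B - 79*(-1/45) = -93/B + 79/45 = 79/45 - 93/B)
(1/(M(59, 129) + Z(-73, 60)) + (-35 - 6)*(-71))/(-13707 - 50045) = (1/((79/45 - 93/129) - 73) + (-35 - 6)*(-71))/(-13707 - 50045) = (1/((79/45 - 93*1/129) - 73) - 41*(-71))/(-63752) = (1/((79/45 - 31/43) - 73) + 2911)*(-1/63752) = (1/(2002/1935 - 73) + 2911)*(-1/63752) = (1/(-139253/1935) + 2911)*(-1/63752) = (-1935/139253 + 2911)*(-1/63752) = (405363548/139253)*(-1/63752) = -101340887/2219414314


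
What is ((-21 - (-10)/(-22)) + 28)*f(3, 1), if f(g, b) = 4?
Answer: 288/11 ≈ 26.182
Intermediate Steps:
((-21 - (-10)/(-22)) + 28)*f(3, 1) = ((-21 - (-10)/(-22)) + 28)*4 = ((-21 - (-10)*(-1)/22) + 28)*4 = ((-21 - 1*5/11) + 28)*4 = ((-21 - 5/11) + 28)*4 = (-236/11 + 28)*4 = (72/11)*4 = 288/11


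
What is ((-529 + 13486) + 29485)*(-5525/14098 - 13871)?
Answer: -4149955056143/7049 ≈ -5.8873e+8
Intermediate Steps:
((-529 + 13486) + 29485)*(-5525/14098 - 13871) = (12957 + 29485)*(-5525*1/14098 - 13871) = 42442*(-5525/14098 - 13871) = 42442*(-195558883/14098) = -4149955056143/7049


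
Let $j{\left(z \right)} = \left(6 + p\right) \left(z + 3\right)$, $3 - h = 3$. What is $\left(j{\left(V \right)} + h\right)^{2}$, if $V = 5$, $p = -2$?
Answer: $1024$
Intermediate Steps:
$h = 0$ ($h = 3 - 3 = 0$)
$j{\left(z \right)} = 12 + 4 z$ ($j{\left(z \right)} = \left(6 - 2\right) \left(z + 3\right) = 4 \left(3 + z\right) = 12 + 4 z$)
$\left(j{\left(V \right)} + h\right)^{2} = \left(\left(12 + 4 \cdot 5\right) + 0\right)^{2} = \left(\left(12 + 20\right) + 0\right)^{2} = \left(32 + 0\right)^{2} = 32^{2} = 1024$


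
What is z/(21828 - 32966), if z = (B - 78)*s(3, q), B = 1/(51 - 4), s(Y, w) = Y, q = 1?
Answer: 10995/523486 ≈ 0.021003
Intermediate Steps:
B = 1/47 ≈ 0.021277
z = -10995/47 (z = (1/47 - 78)*3 = -3665/47*3 = -10995/47 ≈ -233.94)
z/(21828 - 32966) = -10995/(47*(21828 - 32966)) = -10995/47/(-11138) = -10995/47*(-1/11138) = 10995/523486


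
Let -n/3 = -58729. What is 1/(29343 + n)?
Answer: 1/205530 ≈ 4.8655e-6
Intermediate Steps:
n = 176187 (n = -3*(-58729) = 176187)
1/(29343 + n) = 1/(29343 + 176187) = 1/205530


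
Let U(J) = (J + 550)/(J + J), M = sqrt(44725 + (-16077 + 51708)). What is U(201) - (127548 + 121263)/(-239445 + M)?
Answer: 67007477637209/23048198722938 + 497622*sqrt(20089)/57333827669 ≈ 2.9085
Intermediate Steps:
M = 2*sqrt(20089) (M = sqrt(44725 + 35631) = sqrt(80356) = 2*sqrt(20089) ≈ 283.47)
U(J) = (550 + J)/(2*J) (U(J) = (550 + J)/((2*J)) = (550 + J)*(1/(2*J)) = (550 + J)/(2*J))
U(201) - (127548 + 121263)/(-239445 + M) = (1/2)*(550 + 201)/201 - (127548 + 121263)/(-239445 + 2*sqrt(20089)) = (1/2)*(1/201)*751 - 248811/(-239445 + 2*sqrt(20089)) = 751/402 - 248811/(-239445 + 2*sqrt(20089))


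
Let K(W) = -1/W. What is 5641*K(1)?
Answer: -5641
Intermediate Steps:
5641*K(1) = 5641*(-1/1) = 5641*(-1*1) = 5641*(-1) = -5641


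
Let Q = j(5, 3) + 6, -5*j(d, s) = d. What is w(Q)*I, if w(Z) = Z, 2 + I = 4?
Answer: 10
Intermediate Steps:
I = 2 (I = -2 + 4 = 2)
j(d, s) = -d/5
Q = 5 (Q = -⅕*5 + 6 = -1 + 6 = 5)
w(Q)*I = 5*2 = 10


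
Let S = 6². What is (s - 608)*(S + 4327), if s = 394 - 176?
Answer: -1701570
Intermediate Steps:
S = 36
s = 218
(s - 608)*(S + 4327) = (218 - 608)*(36 + 4327) = -390*4363 = -1701570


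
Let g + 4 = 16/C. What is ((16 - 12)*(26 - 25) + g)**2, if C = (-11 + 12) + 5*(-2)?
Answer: 256/81 ≈ 3.1605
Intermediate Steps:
C = -9 (C = 1 - 10 = -9)
g = -52/9 (g = -4 + 16/(-9) = -4 + 16*(-1/9) = -4 - 16/9 = -52/9 ≈ -5.7778)
((16 - 12)*(26 - 25) + g)**2 = ((16 - 12)*(26 - 25) - 52/9)**2 = (4*1 - 52/9)**2 = (4 - 52/9)**2 = (-16/9)**2 = 256/81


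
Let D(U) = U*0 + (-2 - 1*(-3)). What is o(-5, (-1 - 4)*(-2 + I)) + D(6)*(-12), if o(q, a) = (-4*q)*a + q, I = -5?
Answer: 683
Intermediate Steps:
o(q, a) = q - 4*a*q (o(q, a) = -4*a*q + q = q - 4*a*q)
D(U) = 1 (D(U) = 0 + (-2 + 3) = 0 + 1 = 1)
o(-5, (-1 - 4)*(-2 + I)) + D(6)*(-12) = -5*(1 - 4*(-1 - 4)*(-2 - 5)) + 1*(-12) = -5*(1 - (-20)*(-7)) - 12 = -5*(1 - 4*35) - 12 = -5*(1 - 140) - 12 = -5*(-139) - 12 = 695 - 12 = 683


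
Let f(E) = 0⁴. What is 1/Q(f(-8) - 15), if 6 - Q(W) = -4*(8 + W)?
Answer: -1/22 ≈ -0.045455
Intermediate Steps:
f(E) = 0
Q(W) = 38 + 4*W (Q(W) = 6 - (-4)*(8 + W) = 6 - (-32 - 4*W) = 6 + (32 + 4*W) = 38 + 4*W)
1/Q(f(-8) - 15) = 1/(38 + 4*(0 - 15)) = 1/(38 + 4*(-15)) = 1/(38 - 60) = 1/(-22) = -1/22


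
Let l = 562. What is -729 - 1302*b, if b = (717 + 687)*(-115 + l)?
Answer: -817120305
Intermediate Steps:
b = 627588 (b = (717 + 687)*(-115 + 562) = 1404*447 = 627588)
-729 - 1302*b = -729 - 1302*627588 = -729 - 817119576 = -817120305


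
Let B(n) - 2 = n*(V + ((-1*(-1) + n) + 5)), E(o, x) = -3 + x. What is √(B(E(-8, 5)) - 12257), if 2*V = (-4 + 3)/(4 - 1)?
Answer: I*√110154/3 ≈ 110.63*I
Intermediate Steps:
V = -⅙ (V = ((-4 + 3)/(4 - 1))/2 = (-1/3)/2 = (-1*⅓)/2 = (½)*(-⅓) = -⅙ ≈ -0.16667)
B(n) = 2 + n*(35/6 + n) (B(n) = 2 + n*(-⅙ + ((-1*(-1) + n) + 5)) = 2 + n*(-⅙ + ((1 + n) + 5)) = 2 + n*(-⅙ + (6 + n)) = 2 + n*(35/6 + n))
√(B(E(-8, 5)) - 12257) = √((2 + (-3 + 5)² + 35*(-3 + 5)/6) - 12257) = √((2 + 2² + (35/6)*2) - 12257) = √((2 + 4 + 35/3) - 12257) = √(53/3 - 12257) = √(-36718/3) = I*√110154/3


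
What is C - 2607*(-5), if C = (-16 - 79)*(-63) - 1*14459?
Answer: 4561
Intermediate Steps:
C = -8474 (C = -95*(-63) - 14459 = 5985 - 14459 = -8474)
C - 2607*(-5) = -8474 - 2607*(-5) = -8474 + 13035 = 4561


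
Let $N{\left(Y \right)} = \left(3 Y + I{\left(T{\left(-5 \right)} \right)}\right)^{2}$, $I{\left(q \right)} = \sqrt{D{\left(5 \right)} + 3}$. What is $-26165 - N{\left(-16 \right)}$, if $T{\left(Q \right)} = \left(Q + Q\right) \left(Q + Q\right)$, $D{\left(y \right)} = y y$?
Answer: $-28497 + 192 \sqrt{7} \approx -27989.0$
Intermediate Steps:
$D{\left(y \right)} = y^{2}$
$T{\left(Q \right)} = 4 Q^{2}$ ($T{\left(Q \right)} = 2 Q 2 Q = 4 Q^{2}$)
$I{\left(q \right)} = 2 \sqrt{7}$ ($I{\left(q \right)} = \sqrt{5^{2} + 3} = \sqrt{25 + 3} = \sqrt{28} = 2 \sqrt{7}$)
$N{\left(Y \right)} = \left(2 \sqrt{7} + 3 Y\right)^{2}$ ($N{\left(Y \right)} = \left(3 Y + 2 \sqrt{7}\right)^{2} = \left(2 \sqrt{7} + 3 Y\right)^{2}$)
$-26165 - N{\left(-16 \right)} = -26165 - \left(2 \sqrt{7} + 3 \left(-16\right)\right)^{2} = -26165 - \left(2 \sqrt{7} - 48\right)^{2} = -26165 - \left(-48 + 2 \sqrt{7}\right)^{2}$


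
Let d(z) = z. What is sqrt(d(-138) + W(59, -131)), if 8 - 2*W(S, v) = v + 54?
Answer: I*sqrt(382)/2 ≈ 9.7724*I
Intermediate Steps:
W(S, v) = -23 - v/2 (W(S, v) = 4 - (v + 54)/2 = 4 - (54 + v)/2 = 4 + (-27 - v/2) = -23 - v/2)
sqrt(d(-138) + W(59, -131)) = sqrt(-138 + (-23 - 1/2*(-131))) = sqrt(-138 + (-23 + 131/2)) = sqrt(-138 + 85/2) = sqrt(-191/2) = I*sqrt(382)/2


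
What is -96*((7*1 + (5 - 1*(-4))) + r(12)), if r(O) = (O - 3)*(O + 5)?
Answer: -16224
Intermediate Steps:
r(O) = (-3 + O)*(5 + O)
-96*((7*1 + (5 - 1*(-4))) + r(12)) = -96*((7*1 + (5 - 1*(-4))) + (-15 + 12**2 + 2*12)) = -96*((7 + (5 + 4)) + (-15 + 144 + 24)) = -96*((7 + 9) + 153) = -96*(16 + 153) = -96*169 = -16224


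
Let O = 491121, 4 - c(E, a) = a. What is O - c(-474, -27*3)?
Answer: 491036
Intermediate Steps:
c(E, a) = 4 - a
O - c(-474, -27*3) = 491121 - (4 - (-27)*3) = 491121 - (4 - 1*(-81)) = 491121 - (4 + 81) = 491121 - 1*85 = 491121 - 85 = 491036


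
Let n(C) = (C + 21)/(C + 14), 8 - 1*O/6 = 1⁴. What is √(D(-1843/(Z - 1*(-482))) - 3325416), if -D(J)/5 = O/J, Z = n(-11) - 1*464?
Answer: 2*I*√2823815668586/1843 ≈ 1823.6*I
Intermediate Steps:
O = 42 (O = 48 - 6*1⁴ = 48 - 6*1 = 48 - 6 = 42)
n(C) = (21 + C)/(14 + C)
Z = -1382/3 (Z = (21 - 11)/(14 - 11) - 1*464 = 10/3 - 464 = -1382/3 ≈ -460.67)
D(J) = -210/J
√(D(-1843/(Z - 1*(-482))) - 3325416) = √(-210/((-1843/(-1382/3 - 1*(-482)))) - 3325416) = √(-210/((-1843/(-1382/3 + 482))) - 3325416) = √(-210/((-1843/64/3)) - 3325416) = √(-210/((-1843*3/64)) - 3325416) = √(-210/(-5529/64) - 3325416) = √(-210*(-64/5529) - 3325416) = √(4480/1843 - 3325416) = √(-6128737208/1843) = 2*I*√2823815668586/1843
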